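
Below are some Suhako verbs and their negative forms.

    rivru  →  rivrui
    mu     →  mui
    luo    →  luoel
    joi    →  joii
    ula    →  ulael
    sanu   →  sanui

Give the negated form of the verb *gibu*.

gibui

The suffix is conditioned by the last vowel: -i when the last vowel of the stem is a high vowel (*rivru*, *mu*, *joi*, *sanu*); -el when the last vowel of the stem is a non-high vowel (*luo*, *ula*).
The last vowel of *gibu* is /u/, which is a high vowel, so the suffix is -i, giving *gibui*.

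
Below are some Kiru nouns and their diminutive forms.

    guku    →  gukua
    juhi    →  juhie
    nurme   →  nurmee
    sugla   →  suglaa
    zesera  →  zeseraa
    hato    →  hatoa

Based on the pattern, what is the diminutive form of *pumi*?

pumie

Looking at the last vowel of each stem: -e when the last vowel of the stem is a front vowel (*juhi*, *nurme*); -a when the last vowel of the stem is a back vowel (*guku*, *sugla*, *zesera*, *hato*).
The last vowel of *pumi* is /i/, which is a front vowel, so the suffix is -e, giving *pumie*.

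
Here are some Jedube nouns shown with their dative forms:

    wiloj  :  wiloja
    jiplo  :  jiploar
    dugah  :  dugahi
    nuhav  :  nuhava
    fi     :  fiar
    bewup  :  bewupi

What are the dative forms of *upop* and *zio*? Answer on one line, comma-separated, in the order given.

The suffix is conditioned by the final sound: -i when the stem ends in a voiceless consonant (*dugah*, *bewup*); -a when the stem ends in a voiced consonant (*wiloj*, *nuhav*); -ar when the stem ends in a vowel (*jiplo*, *fi*).
*upop*: final sound = /p/, a voiceless consonant → -i → *upopi*.
*zio*: final sound = /o/, a vowel → -ar → *zioar*.

upopi, zioar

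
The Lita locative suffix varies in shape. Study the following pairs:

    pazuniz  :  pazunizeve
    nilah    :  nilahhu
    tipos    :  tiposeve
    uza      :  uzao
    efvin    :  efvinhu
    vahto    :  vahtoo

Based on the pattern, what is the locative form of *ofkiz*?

ofkizeve

Looking at the final sound of each stem: -eve when the stem ends in a sibilant (*pazuniz*, *tipos*); -hu when the stem ends in a non-sibilant consonant (*nilah*, *efvin*); -o when the stem ends in a vowel (*uza*, *vahto*).
*ofkiz* — final sound /z/ (a sibilant) → -eve → *ofkizeve*.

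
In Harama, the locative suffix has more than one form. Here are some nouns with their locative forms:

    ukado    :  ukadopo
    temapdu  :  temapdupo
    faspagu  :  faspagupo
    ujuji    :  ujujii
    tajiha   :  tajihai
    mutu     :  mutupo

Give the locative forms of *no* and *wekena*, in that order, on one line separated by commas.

nopo, wekenai

The suffix is conditioned by the last vowel: -po when the last vowel of the stem is a rounded vowel (*ukado*, *temapdu*, *faspagu*, *mutu*); -i when the last vowel of the stem is an unrounded vowel (*ujuji*, *tajiha*).
The last vowel of *no* is /o/, which is a rounded vowel, so the suffix is -po, giving *nopo*.
Since the last vowel of *wekena* is /a/ (an unrounded vowel), it takes -i, giving *wekenai*.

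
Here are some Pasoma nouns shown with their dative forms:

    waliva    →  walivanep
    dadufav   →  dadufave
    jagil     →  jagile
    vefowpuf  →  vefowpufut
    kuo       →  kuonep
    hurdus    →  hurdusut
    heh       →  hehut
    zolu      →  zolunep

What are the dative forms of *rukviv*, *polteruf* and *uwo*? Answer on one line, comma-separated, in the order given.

rukvive, polterufut, uwonep

The pattern is voicing of the final sound: -ut when the stem ends in a voiceless consonant (*vefowpuf*, *hurdus*, *heh*); -e when the stem ends in a voiced consonant (*dadufav*, *jagil*); -nep when the stem ends in a vowel (*waliva*, *kuo*, *zolu*).
*rukviv*: final sound = /v/, a voiced consonant → -e → *rukvive*.
*polteruf* — final sound /f/ (a voiceless consonant) → -ut → *polterufut*.
*uwo* — final sound /o/ (a vowel) → -nep → *uwonep*.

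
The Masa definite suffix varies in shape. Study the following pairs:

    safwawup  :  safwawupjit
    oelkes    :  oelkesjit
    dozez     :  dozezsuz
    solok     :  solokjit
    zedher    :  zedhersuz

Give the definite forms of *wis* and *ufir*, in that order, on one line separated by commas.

wisjit, ufirsuz

The alternation tracks the final consonant of the stem — -jit when the stem ends in a voiceless consonant (*safwawup*, *oelkes*, *solok*); -suz when the stem ends in a voiced consonant (*dozez*, *zedher*).
*wis* — final consonant /s/ (voiceless) → -jit → *wisjit*.
*ufir*: final consonant = /r/, voiced → -suz → *ufirsuz*.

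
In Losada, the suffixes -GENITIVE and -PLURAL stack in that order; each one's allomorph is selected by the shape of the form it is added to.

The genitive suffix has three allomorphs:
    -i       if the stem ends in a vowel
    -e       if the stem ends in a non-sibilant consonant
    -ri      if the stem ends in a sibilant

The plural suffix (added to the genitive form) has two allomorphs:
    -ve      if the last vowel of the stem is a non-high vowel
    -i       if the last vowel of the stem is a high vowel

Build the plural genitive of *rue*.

rueii

*rue* — final sound /e/ (a vowel) → -i → *ruei*.
The genitive form *ruei* — last vowel /i/ (a high vowel) → -i → *rueii*.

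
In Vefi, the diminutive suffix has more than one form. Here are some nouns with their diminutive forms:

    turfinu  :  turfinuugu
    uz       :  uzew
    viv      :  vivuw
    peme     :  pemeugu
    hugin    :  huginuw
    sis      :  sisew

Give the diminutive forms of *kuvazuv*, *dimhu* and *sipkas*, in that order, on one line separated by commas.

The pattern is sibilance of the final sound: -ew when the stem ends in a sibilant (*uz*, *sis*); -uw when the stem ends in a non-sibilant consonant (*viv*, *hugin*); -ugu when the stem ends in a vowel (*turfinu*, *peme*).
*kuvazuv* — final sound /v/ (a non-sibilant consonant) → -uw → *kuvazuvuw*.
*dimhu*: final sound = /u/, a vowel → -ugu → *dimhuugu*.
*sipkas* — final sound /s/ (a sibilant) → -ew → *sipkasew*.

kuvazuvuw, dimhuugu, sipkasew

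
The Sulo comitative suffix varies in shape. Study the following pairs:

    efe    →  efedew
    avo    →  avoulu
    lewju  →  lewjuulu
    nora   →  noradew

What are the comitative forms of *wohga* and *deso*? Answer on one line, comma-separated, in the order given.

wohgadew, desoulu

The pattern is rounding harmony: -ulu when the last vowel of the stem is a rounded vowel (*avo*, *lewju*); -dew when the last vowel of the stem is an unrounded vowel (*efe*, *nora*).
*wohga* — last vowel /a/ (an unrounded vowel) → -dew → *wohgadew*.
The last vowel of *deso* is /o/, which is a rounded vowel, so the suffix is -ulu, giving *desoulu*.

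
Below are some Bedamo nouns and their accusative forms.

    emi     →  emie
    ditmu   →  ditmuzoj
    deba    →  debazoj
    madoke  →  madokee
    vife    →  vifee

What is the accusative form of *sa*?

sazoj

Looking at the last vowel of each stem: -e when the last vowel of the stem is a front vowel (*emi*, *madoke*, *vife*); -zoj when the last vowel of the stem is a back vowel (*ditmu*, *deba*).
Since the last vowel of *sa* is /a/ (a back vowel), it takes -zoj, giving *sazoj*.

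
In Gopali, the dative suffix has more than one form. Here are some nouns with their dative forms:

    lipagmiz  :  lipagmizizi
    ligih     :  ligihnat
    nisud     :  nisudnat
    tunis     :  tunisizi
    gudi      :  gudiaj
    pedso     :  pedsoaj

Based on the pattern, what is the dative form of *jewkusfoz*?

jewkusfozizi

The alternation tracks the final sound of the stem — -izi when the stem ends in a sibilant (*lipagmiz*, *tunis*); -nat when the stem ends in a non-sibilant consonant (*ligih*, *nisud*); -aj when the stem ends in a vowel (*gudi*, *pedso*).
*jewkusfoz*: final sound = /z/, a sibilant → -izi → *jewkusfozizi*.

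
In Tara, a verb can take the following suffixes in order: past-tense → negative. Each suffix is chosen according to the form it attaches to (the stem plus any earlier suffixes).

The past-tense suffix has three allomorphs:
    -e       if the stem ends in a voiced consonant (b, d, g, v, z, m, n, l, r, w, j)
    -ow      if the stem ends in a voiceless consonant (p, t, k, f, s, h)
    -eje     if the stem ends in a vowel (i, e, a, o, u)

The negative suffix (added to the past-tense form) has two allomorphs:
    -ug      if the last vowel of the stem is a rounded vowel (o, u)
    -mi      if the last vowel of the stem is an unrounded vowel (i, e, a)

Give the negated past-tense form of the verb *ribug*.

*ribug* — final sound /g/ (a voiced consonant) → -e → *ribuge*.
The past-tense form *ribuge* — last vowel /e/ (an unrounded vowel) → -mi → *ribugemi*.

ribugemi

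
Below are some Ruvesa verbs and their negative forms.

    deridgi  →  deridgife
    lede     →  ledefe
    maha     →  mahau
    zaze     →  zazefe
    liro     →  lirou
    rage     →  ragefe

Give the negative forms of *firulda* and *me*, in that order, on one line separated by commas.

The pattern is front/back vowel harmony: -fe when the last vowel of the stem is a front vowel (*deridgi*, *lede*, *zaze*, *rage*); -u when the last vowel of the stem is a back vowel (*maha*, *liro*).
The last vowel of *firulda* is /a/, which is a back vowel, so the suffix is -u, giving *firuldau*.
The last vowel of *me* is /e/, which is a front vowel, so the suffix is -fe, giving *mefe*.

firuldau, mefe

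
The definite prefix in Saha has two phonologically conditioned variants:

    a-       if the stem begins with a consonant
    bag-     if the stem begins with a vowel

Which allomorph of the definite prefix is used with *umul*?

bag-

Since the first sound of *umul* is /u/ (a vowel), it takes bag-.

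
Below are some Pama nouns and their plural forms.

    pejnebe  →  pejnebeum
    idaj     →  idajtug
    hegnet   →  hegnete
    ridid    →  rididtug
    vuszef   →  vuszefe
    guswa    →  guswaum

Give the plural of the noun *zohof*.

The suffix is conditioned by the final sound: -e when the stem ends in a voiceless consonant (*hegnet*, *vuszef*); -tug when the stem ends in a voiced consonant (*idaj*, *ridid*); -um when the stem ends in a vowel (*pejnebe*, *guswa*).
The final sound of *zohof* is /f/, which is a voiceless consonant, so the suffix is -e, giving *zohofe*.

zohofe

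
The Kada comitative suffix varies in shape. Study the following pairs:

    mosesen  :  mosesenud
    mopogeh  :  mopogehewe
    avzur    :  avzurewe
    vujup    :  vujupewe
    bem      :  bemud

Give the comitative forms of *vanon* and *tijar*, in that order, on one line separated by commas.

vanonud, tijarewe

The pattern is nasality of the final consonant: -ud when the stem ends in a nasal (*mosesen*, *bem*); -ewe when the stem ends in a non-nasal consonant (*mopogeh*, *avzur*, *vujup*).
*vanon* — final consonant /n/ (a nasal) → -ud → *vanonud*.
The final consonant of *tijar* is /r/, which is non-nasal, so the suffix is -ewe, giving *tijarewe*.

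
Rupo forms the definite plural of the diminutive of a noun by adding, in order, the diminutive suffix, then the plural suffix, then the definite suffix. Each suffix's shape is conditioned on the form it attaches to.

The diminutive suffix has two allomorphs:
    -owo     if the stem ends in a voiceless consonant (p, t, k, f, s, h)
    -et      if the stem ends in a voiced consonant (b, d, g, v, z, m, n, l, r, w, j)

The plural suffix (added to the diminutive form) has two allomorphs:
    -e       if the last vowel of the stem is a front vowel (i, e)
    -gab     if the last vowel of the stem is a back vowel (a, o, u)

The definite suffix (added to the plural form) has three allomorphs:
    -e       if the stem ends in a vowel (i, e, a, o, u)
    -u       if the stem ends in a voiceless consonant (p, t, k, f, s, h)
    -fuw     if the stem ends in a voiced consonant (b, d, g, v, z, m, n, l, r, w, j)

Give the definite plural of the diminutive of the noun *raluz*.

raluzetee

Since the final consonant of *raluz* is /z/ (voiced), it takes -et, giving *raluzet*.
The diminutive form *raluzet*: last vowel = /e/, a front vowel → -e → *raluzete*.
The plural form *raluzete*: final sound = /e/, a vowel → -e → *raluzetee*.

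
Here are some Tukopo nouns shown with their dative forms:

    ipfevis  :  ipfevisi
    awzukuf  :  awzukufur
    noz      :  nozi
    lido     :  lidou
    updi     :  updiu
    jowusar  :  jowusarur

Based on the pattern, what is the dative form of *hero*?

The suffix is conditioned by the final sound: -i when the stem ends in a sibilant (*ipfevis*, *noz*); -ur when the stem ends in a non-sibilant consonant (*awzukuf*, *jowusar*); -u when the stem ends in a vowel (*lido*, *updi*).
The final sound of *hero* is /o/, which is a vowel, so the suffix is -u, giving *herou*.

herou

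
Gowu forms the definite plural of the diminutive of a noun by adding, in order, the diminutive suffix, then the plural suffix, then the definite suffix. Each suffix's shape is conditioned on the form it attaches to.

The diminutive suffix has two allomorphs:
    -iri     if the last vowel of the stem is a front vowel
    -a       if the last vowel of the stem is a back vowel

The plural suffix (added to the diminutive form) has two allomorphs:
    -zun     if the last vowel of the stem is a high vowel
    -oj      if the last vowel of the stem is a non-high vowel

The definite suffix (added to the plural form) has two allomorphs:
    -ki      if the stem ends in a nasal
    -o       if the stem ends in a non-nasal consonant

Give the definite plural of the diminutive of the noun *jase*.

The last vowel of *jase* is /e/, which is a front vowel, so the diminutive suffix is -iri, giving *jaseiri*.
The diminutive form *jaseiri*: last vowel = /i/, a high vowel → -zun → *jaseirizun*.
The plural form *jaseirizun*: final consonant = /n/, a nasal → -ki → *jaseirizunki*.

jaseirizunki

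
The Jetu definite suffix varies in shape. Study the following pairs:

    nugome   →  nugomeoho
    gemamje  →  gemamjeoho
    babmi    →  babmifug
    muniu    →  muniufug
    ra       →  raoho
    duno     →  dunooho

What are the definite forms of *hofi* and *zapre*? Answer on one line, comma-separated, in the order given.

hofifug, zapreoho

The alternation tracks the last vowel of the stem — -fug when the last vowel of the stem is a high vowel (*babmi*, *muniu*); -oho when the last vowel of the stem is a non-high vowel (*nugome*, *gemamje*, *ra*, *duno*).
Since the last vowel of *hofi* is /i/ (a high vowel), it takes -fug, giving *hofifug*.
*zapre*: last vowel = /e/, a non-high vowel → -oho → *zapreoho*.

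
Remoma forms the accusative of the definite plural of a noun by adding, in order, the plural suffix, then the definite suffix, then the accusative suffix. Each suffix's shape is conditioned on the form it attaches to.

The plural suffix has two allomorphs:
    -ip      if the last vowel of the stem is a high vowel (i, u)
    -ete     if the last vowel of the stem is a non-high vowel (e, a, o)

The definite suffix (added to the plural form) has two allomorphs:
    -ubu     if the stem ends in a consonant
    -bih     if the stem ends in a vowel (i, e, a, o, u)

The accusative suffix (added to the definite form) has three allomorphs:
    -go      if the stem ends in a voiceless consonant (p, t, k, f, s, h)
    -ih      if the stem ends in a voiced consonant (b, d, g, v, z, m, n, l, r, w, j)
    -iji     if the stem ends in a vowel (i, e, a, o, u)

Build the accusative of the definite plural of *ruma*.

rumaetebihgo

The last vowel of *ruma* is /a/, which is a non-high vowel, so the plural suffix is -ete, giving *rumaete*.
The plural form *rumaete*: final sound = /e/, a vowel → -bih → *rumaetebih*.
The final sound of the definite form *rumaetebih* is /h/, which is a voiceless consonant, so the accusative suffix is -go, giving *rumaetebihgo*.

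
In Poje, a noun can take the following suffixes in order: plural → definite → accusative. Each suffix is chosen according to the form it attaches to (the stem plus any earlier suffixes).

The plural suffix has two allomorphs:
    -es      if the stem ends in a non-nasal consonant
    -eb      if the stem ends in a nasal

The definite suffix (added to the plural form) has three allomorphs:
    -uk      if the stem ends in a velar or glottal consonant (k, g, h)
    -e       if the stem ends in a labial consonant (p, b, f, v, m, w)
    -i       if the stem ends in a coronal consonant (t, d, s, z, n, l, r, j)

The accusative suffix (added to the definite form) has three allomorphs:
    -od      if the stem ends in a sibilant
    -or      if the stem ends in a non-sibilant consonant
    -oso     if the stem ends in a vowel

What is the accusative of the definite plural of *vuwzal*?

vuwzalesioso

*vuwzal*: final consonant = /l/, non-nasal → -es → *vuwzales*.
The final consonant of the plural form *vuwzales* is /s/, which is coronal, so the definite suffix is -i, giving *vuwzalesi*.
Since the final sound of the definite form *vuwzalesi* is /i/ (a vowel), it takes -oso, giving *vuwzalesioso*.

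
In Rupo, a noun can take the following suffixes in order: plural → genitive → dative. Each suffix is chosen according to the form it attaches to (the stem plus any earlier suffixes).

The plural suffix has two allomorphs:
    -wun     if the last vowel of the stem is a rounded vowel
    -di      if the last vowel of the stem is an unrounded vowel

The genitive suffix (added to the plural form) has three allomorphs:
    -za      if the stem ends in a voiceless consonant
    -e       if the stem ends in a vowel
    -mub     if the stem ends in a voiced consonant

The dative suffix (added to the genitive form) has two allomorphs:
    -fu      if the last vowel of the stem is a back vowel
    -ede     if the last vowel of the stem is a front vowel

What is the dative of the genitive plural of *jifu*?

jifuwunmubfu

Since the last vowel of *jifu* is /u/ (a rounded vowel), it takes -wun, giving *jifuwun*.
The plural form *jifuwun*: final sound = /n/, a voiced consonant → -mub → *jifuwunmub*.
The genitive form *jifuwunmub* — last vowel /u/ (a back vowel) → -fu → *jifuwunmubfu*.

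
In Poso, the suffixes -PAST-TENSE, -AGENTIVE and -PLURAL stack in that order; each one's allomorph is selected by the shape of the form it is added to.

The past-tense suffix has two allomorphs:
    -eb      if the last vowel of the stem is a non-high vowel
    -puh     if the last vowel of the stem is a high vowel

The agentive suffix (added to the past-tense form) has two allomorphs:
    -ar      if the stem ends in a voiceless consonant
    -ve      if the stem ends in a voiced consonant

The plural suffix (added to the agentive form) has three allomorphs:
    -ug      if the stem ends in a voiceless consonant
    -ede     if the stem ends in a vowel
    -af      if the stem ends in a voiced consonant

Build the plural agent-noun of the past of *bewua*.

bewuaebveede

The last vowel of *bewua* is /a/, which is a non-high vowel, so the past-tense suffix is -eb, giving *bewuaeb*.
Since the final consonant of the past-tense form *bewuaeb* is /b/ (voiced), it takes -ve, giving *bewuaebve*.
The final sound of the agentive form *bewuaebve* is /e/, which is a vowel, so the plural suffix is -ede, giving *bewuaebveede*.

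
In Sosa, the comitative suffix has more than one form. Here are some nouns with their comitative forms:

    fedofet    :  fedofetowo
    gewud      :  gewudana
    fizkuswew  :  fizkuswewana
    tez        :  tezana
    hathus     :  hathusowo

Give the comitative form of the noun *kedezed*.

The alternation tracks the final consonant of the stem — -owo when the stem ends in a voiceless consonant (*fedofet*, *hathus*); -ana when the stem ends in a voiced consonant (*gewud*, *fizkuswew*, *tez*).
*kedezed* — final consonant /d/ (voiced) → -ana → *kedezedana*.

kedezedana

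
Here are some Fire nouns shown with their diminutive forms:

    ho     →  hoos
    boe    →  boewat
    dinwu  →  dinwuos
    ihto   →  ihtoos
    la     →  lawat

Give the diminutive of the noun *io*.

ioos

The pattern is rounding harmony: -os when the last vowel of the stem is a rounded vowel (*ho*, *dinwu*, *ihto*); -wat when the last vowel of the stem is an unrounded vowel (*boe*, *la*).
*io*: last vowel = /o/, a rounded vowel → -os → *ioos*.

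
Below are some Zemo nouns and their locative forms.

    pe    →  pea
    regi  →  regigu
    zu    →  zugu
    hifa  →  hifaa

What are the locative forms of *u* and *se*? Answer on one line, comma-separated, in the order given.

ugu, sea

The alternation tracks the last vowel of the stem — -gu when the last vowel of the stem is a high vowel (*regi*, *zu*); -a when the last vowel of the stem is a non-high vowel (*pe*, *hifa*).
*u*: last vowel = /u/, a high vowel → -gu → *ugu*.
*se* — last vowel /e/ (a non-high vowel) → -a → *sea*.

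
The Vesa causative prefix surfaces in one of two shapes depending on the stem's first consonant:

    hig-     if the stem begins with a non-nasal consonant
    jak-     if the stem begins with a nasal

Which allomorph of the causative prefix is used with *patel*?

hig-

*patel*: first consonant = /p/, non-nasal → hig-.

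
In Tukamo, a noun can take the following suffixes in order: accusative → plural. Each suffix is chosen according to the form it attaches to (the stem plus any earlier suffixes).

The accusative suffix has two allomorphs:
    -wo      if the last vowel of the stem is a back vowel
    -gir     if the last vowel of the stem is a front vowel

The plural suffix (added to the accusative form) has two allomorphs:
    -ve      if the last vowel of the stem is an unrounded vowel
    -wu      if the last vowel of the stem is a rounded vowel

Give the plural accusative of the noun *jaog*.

Since the last vowel of *jaog* is /o/ (a back vowel), it takes -wo, giving *jaogwo*.
The accusative form *jaogwo*: last vowel = /o/, a rounded vowel → -wu → *jaogwowu*.

jaogwowu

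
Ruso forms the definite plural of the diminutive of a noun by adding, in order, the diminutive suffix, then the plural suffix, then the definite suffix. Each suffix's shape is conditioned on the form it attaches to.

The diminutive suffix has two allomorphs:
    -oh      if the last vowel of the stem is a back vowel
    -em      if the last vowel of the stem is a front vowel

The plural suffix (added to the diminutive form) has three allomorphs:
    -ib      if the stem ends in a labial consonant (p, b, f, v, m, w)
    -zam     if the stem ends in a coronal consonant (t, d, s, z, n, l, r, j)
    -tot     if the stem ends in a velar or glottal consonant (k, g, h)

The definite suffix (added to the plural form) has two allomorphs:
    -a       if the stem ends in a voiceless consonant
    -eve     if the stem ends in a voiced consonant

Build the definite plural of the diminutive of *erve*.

The last vowel of *erve* is /e/, which is a front vowel, so the diminutive suffix is -em, giving *erveem*.
The final consonant of the diminutive form *erveem* is /m/, which is labial, so the plural suffix is -ib, giving *erveemib*.
The final consonant of the plural form *erveemib* is /b/, which is voiced, so the definite suffix is -eve, giving *erveemibeve*.

erveemibeve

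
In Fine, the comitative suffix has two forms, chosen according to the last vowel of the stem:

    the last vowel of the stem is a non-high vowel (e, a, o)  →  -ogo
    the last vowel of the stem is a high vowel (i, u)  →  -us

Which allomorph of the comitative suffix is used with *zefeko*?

The last vowel of *zefeko* is /o/, which is a non-high vowel, so the suffix is -ogo.

-ogo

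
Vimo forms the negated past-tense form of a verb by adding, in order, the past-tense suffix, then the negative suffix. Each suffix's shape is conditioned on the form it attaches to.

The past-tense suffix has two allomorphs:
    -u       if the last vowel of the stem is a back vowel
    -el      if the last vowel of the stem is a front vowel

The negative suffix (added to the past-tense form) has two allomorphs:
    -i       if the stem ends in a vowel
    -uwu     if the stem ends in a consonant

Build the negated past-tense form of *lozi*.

lozieluwu

*lozi*: last vowel = /i/, a front vowel → -el → *loziel*.
The past-tense form *loziel*: final sound = /l/, a consonant → -uwu → *lozieluwu*.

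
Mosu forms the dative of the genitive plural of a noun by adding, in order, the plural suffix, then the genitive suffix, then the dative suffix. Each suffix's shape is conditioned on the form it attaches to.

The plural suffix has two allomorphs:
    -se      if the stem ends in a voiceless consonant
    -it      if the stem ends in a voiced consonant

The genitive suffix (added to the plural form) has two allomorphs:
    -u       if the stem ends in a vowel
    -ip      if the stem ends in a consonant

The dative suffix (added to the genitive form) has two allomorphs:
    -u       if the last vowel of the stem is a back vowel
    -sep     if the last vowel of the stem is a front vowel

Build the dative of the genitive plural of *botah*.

*botah*: final consonant = /h/, voiceless → -se → *botahse*.
The final sound of the plural form *botahse* is /e/, which is a vowel, so the genitive suffix is -u, giving *botahseu*.
The genitive form *botahseu* — last vowel /u/ (a back vowel) → -u → *botahseuu*.

botahseuu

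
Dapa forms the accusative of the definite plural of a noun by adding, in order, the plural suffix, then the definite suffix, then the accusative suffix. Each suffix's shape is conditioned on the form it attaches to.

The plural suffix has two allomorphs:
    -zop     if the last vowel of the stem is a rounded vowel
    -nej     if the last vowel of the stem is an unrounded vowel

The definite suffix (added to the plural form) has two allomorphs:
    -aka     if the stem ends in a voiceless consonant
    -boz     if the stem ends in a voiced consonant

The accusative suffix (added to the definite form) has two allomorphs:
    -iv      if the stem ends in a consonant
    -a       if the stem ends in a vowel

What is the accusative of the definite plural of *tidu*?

tiduzopakaa

The last vowel of *tidu* is /u/, which is a rounded vowel, so the plural suffix is -zop, giving *tiduzop*.
The final consonant of the plural form *tiduzop* is /p/, which is voiceless, so the definite suffix is -aka, giving *tiduzopaka*.
Since the final sound of the definite form *tiduzopaka* is /a/ (a vowel), it takes -a, giving *tiduzopakaa*.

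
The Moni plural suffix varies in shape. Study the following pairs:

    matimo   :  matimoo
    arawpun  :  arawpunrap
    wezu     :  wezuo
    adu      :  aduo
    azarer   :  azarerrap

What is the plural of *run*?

The suffix is conditioned by the final sound: -rap when the stem ends in a consonant (*arawpun*, *azarer*); -o when the stem ends in a vowel (*matimo*, *wezu*, *adu*).
*run*: final sound = /n/, a consonant → -rap → *runrap*.

runrap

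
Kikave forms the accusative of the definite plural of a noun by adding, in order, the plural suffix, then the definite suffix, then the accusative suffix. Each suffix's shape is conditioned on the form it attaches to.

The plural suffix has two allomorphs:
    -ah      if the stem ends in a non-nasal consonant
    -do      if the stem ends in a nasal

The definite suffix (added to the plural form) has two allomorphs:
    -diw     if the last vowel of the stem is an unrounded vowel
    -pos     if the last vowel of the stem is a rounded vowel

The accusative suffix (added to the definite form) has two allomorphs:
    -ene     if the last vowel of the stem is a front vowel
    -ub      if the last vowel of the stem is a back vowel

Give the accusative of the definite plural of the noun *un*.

undoposub

The final consonant of *un* is /n/, which is a nasal, so the plural suffix is -do, giving *undo*.
The plural form *undo*: last vowel = /o/, a rounded vowel → -pos → *undopos*.
The last vowel of the definite form *undopos* is /o/, which is a back vowel, so the accusative suffix is -ub, giving *undoposub*.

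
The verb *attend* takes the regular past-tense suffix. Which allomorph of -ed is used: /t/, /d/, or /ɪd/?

/ɪd/

The stem *attend* ends in /t/ or /d/.
The -ed suffix is realized as /ɪd/ after /t, d/; as /t/ after other voiceless consonants; and as /d/ after other voiced sounds.
So -ed on *attend* is pronounced /ɪd/.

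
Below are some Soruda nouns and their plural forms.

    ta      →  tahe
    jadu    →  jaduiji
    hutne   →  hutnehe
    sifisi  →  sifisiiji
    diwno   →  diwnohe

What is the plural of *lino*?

linohe

The pattern is height harmony: -iji when the last vowel of the stem is a high vowel (*jadu*, *sifisi*); -he when the last vowel of the stem is a non-high vowel (*ta*, *hutne*, *diwno*).
*lino*: last vowel = /o/, a non-high vowel → -he → *linohe*.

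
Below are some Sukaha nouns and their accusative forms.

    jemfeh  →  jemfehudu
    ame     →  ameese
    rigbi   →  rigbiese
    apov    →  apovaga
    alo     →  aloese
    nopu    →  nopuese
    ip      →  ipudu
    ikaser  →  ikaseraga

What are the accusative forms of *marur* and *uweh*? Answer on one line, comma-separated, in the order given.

maruraga, uwehudu

The alternation tracks the final sound of the stem — -udu when the stem ends in a voiceless consonant (*jemfeh*, *ip*); -aga when the stem ends in a voiced consonant (*apov*, *ikaser*); -ese when the stem ends in a vowel (*ame*, *rigbi*, *alo*, *nopu*).
*marur*: final sound = /r/, a voiced consonant → -aga → *maruraga*.
The final sound of *uweh* is /h/, which is a voiceless consonant, so the suffix is -udu, giving *uwehudu*.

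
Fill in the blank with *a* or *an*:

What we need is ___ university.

a

The indefinite article is chosen by the initial *sound* of the following word, not its spelling.
*university* begins with the sound /juː/ (u pronounced /juː/) — a consonant sound.
So the article is *a*: What we need is a university.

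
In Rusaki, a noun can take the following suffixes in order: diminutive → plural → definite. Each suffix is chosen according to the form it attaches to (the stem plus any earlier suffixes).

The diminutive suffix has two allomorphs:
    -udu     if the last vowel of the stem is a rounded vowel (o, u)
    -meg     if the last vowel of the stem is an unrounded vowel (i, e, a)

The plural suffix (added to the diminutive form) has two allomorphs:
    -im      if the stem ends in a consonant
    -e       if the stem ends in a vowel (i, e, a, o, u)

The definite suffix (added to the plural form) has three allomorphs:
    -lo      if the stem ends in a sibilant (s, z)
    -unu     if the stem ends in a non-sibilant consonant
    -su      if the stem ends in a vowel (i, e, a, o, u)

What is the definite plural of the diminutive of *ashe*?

*ashe* — last vowel /e/ (an unrounded vowel) → -meg → *ashemeg*.
The diminutive form *ashemeg*: final sound = /g/, a consonant → -im → *ashemegim*.
The plural form *ashemegim* — final sound /m/ (a non-sibilant consonant) → -unu → *ashemegimunu*.

ashemegimunu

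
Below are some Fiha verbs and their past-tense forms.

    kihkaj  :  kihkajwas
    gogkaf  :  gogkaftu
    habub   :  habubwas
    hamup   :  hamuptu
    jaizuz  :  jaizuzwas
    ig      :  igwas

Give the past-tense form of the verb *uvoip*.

The pattern is voicing of the final consonant: -tu when the stem ends in a voiceless consonant (*gogkaf*, *hamup*); -was when the stem ends in a voiced consonant (*kihkaj*, *habub*, *jaizuz*, *ig*).
Since the final consonant of *uvoip* is /p/ (voiceless), it takes -tu, giving *uvoiptu*.

uvoiptu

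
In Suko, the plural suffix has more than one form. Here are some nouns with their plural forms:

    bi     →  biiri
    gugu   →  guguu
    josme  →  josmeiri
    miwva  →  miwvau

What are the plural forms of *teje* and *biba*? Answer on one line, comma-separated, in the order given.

tejeiri, bibau

Looking at the last vowel of each stem: -iri when the last vowel of the stem is a front vowel (*bi*, *josme*); -u when the last vowel of the stem is a back vowel (*gugu*, *miwva*).
*teje*: last vowel = /e/, a front vowel → -iri → *tejeiri*.
*biba* — last vowel /a/ (a back vowel) → -u → *bibau*.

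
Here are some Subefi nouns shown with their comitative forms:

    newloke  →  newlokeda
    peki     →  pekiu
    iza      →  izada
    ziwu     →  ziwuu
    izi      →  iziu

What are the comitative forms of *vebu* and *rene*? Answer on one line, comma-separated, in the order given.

vebuu, reneda

The suffix is conditioned by the last vowel: -u when the last vowel of the stem is a high vowel (*peki*, *ziwu*, *izi*); -da when the last vowel of the stem is a non-high vowel (*newloke*, *iza*).
*vebu* — last vowel /u/ (a high vowel) → -u → *vebuu*.
The last vowel of *rene* is /e/, which is a non-high vowel, so the suffix is -da, giving *reneda*.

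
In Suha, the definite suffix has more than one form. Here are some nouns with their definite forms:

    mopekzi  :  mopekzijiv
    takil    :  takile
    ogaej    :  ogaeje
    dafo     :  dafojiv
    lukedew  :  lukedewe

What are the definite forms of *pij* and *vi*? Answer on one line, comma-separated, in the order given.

pije, vijiv

Looking at the final sound of each stem: -e when the stem ends in a consonant (*takil*, *ogaej*, *lukedew*); -jiv when the stem ends in a vowel (*mopekzi*, *dafo*).
Since the final sound of *pij* is /j/ (a consonant), it takes -e, giving *pije*.
Since the final sound of *vi* is /i/ (a vowel), it takes -jiv, giving *vijiv*.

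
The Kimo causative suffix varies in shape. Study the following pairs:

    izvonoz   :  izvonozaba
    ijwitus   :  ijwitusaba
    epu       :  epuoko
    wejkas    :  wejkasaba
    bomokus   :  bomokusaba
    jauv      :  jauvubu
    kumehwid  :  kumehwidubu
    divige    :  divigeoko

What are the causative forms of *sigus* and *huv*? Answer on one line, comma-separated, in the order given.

The alternation tracks the final sound of the stem — -aba when the stem ends in a sibilant (*izvonoz*, *ijwitus*, *wejkas*, *bomokus*); -ubu when the stem ends in a non-sibilant consonant (*jauv*, *kumehwid*); -oko when the stem ends in a vowel (*epu*, *divige*).
Since the final sound of *sigus* is /s/ (a sibilant), it takes -aba, giving *sigusaba*.
The final sound of *huv* is /v/, which is a non-sibilant consonant, so the suffix is -ubu, giving *huvubu*.

sigusaba, huvubu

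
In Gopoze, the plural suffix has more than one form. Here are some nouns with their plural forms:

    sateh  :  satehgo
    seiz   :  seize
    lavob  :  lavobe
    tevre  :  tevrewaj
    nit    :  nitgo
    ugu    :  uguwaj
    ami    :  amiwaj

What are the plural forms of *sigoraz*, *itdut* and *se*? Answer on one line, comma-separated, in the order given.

The suffix is conditioned by the final sound: -go when the stem ends in a voiceless consonant (*sateh*, *nit*); -e when the stem ends in a voiced consonant (*seiz*, *lavob*); -waj when the stem ends in a vowel (*tevre*, *ugu*, *ami*).
*sigoraz* — final sound /z/ (a voiced consonant) → -e → *sigoraze*.
Since the final sound of *itdut* is /t/ (a voiceless consonant), it takes -go, giving *itdutgo*.
*se* — final sound /e/ (a vowel) → -waj → *sewaj*.

sigoraze, itdutgo, sewaj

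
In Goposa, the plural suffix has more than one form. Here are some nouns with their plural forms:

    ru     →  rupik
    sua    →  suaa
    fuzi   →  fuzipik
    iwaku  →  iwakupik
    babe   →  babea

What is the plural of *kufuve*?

The pattern is height harmony: -pik when the last vowel of the stem is a high vowel (*ru*, *fuzi*, *iwaku*); -a when the last vowel of the stem is a non-high vowel (*sua*, *babe*).
Since the last vowel of *kufuve* is /e/ (a non-high vowel), it takes -a, giving *kufuvea*.

kufuvea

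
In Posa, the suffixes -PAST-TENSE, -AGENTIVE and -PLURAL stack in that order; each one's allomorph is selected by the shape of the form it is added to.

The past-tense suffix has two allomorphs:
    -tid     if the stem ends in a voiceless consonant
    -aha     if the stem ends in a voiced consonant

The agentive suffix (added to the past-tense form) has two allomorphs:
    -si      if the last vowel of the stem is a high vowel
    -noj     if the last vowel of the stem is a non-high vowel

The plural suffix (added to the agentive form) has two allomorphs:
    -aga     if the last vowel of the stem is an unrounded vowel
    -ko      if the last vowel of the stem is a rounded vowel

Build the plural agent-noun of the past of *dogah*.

dogahtidsiaga

Since the final consonant of *dogah* is /h/ (voiceless), it takes -tid, giving *dogahtid*.
The past-tense form *dogahtid*: last vowel = /i/, a high vowel → -si → *dogahtidsi*.
The agentive form *dogahtidsi*: last vowel = /i/, an unrounded vowel → -aga → *dogahtidsiaga*.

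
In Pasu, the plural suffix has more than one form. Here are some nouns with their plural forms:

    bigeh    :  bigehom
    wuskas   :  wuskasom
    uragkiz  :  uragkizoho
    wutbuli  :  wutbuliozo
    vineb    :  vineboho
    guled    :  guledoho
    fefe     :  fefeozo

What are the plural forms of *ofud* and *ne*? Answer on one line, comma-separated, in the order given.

The pattern is voicing of the final sound: -om when the stem ends in a voiceless consonant (*bigeh*, *wuskas*); -oho when the stem ends in a voiced consonant (*uragkiz*, *vineb*, *guled*); -ozo when the stem ends in a vowel (*wutbuli*, *fefe*).
*ofud*: final sound = /d/, a voiced consonant → -oho → *ofudoho*.
Since the final sound of *ne* is /e/ (a vowel), it takes -ozo, giving *neozo*.

ofudoho, neozo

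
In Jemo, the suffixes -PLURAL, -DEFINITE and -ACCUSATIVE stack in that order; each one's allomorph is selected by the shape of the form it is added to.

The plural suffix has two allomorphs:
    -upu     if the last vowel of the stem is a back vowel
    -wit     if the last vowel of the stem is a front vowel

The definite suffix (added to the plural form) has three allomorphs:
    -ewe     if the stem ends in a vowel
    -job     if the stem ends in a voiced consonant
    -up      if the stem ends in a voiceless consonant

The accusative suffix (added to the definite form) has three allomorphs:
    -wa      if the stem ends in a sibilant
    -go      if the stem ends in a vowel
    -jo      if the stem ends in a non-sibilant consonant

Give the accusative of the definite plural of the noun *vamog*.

vamogupuewego

*vamog*: last vowel = /o/, a back vowel → -upu → *vamogupu*.
The plural form *vamogupu*: final sound = /u/, a vowel → -ewe → *vamogupuewe*.
The definite form *vamogupuewe*: final sound = /e/, a vowel → -go → *vamogupuewego*.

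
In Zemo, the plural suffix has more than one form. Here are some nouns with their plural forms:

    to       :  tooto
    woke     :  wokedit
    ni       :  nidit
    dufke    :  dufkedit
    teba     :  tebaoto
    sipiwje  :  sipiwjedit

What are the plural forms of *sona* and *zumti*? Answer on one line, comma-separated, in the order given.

The suffix is conditioned by the last vowel: -dit when the last vowel of the stem is a front vowel (*woke*, *ni*, *dufke*, *sipiwje*); -oto when the last vowel of the stem is a back vowel (*to*, *teba*).
*sona*: last vowel = /a/, a back vowel → -oto → *sonaoto*.
*zumti* — last vowel /i/ (a front vowel) → -dit → *zumtidit*.

sonaoto, zumtidit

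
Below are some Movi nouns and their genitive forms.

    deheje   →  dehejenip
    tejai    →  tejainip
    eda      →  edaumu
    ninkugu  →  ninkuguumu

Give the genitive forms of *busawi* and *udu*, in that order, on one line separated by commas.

The pattern is front/back vowel harmony: -nip when the last vowel of the stem is a front vowel (*deheje*, *tejai*); -umu when the last vowel of the stem is a back vowel (*eda*, *ninkugu*).
Since the last vowel of *busawi* is /i/ (a front vowel), it takes -nip, giving *busawinip*.
*udu* — last vowel /u/ (a back vowel) → -umu → *uduumu*.

busawinip, uduumu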